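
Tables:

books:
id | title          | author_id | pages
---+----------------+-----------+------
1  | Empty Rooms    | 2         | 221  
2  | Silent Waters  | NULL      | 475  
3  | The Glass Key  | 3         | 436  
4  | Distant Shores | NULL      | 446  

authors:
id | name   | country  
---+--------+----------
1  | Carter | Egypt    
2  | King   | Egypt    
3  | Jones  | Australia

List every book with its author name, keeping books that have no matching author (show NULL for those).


LEFT JOIN keeps every row from books (the left table); where author_id has no match in authors, the author columns become NULL. Walk through each book:
  - book 1 (Empty Rooms): author_id=2 -> matches King
  - book 2 (Silent Waters): author_id=NULL, no match -> kept with NULL
  - book 3 (The Glass Key): author_id=3 -> matches Jones
  - book 4 (Distant Shores): author_id=NULL, no match -> kept with NULL
All 4 rows appear; 2 have NULL author.

SQL:
SELECT a.title, b.name AS author
FROM books a
LEFT JOIN authors b ON a.author_id = b.id

Result:
title          | author
---------------+-------
Empty Rooms    | King  
Silent Waters  | NULL  
The Glass Key  | Jones 
Distant Shores | NULL  


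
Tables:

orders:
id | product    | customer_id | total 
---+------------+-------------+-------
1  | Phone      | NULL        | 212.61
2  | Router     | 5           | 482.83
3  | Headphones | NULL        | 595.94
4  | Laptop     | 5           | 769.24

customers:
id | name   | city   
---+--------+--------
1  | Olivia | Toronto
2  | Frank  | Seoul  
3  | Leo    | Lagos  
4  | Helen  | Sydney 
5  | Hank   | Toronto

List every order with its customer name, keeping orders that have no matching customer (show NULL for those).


LEFT JOIN keeps every row from orders (the left table); where customer_id has no match in customers, the customer columns become NULL. Walk through each order:
  - order 1 (Phone): customer_id=NULL, no match -> kept with NULL
  - order 2 (Router): customer_id=5 -> matches Hank
  - order 3 (Headphones): customer_id=NULL, no match -> kept with NULL
  - order 4 (Laptop): customer_id=5 -> matches Hank
All 4 rows appear; 2 have NULL customer.

SQL:
SELECT a.product, b.name AS customer
FROM orders a
LEFT JOIN customers b ON a.customer_id = b.id

Result:
product    | customer
-----------+---------
Phone      | NULL    
Router     | Hank    
Headphones | NULL    
Laptop     | Hank    


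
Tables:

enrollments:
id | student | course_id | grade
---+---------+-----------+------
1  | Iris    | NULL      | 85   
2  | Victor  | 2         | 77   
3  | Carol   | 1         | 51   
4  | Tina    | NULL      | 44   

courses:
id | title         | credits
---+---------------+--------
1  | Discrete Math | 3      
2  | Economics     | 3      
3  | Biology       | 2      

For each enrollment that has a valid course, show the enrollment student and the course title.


INNER JOIN keeps only enrollments rows whose course_id matches an id in courses. Walk through each enrollment:
  - enrollment 1 (Iris): course_id=NULL, no match -> dropped
  - enrollment 2 (Victor): course_id=2 -> matches Economics
  - enrollment 3 (Carol): course_id=1 -> matches Discrete Math
  - enrollment 4 (Tina): course_id=NULL, no match -> dropped
So 2 of 4 rows are dropped.

SQL:
SELECT a.student, b.title AS course
FROM enrollments a
INNER JOIN courses b ON a.course_id = b.id

Result:
student | course       
--------+--------------
Victor  | Economics    
Carol   | Discrete Math


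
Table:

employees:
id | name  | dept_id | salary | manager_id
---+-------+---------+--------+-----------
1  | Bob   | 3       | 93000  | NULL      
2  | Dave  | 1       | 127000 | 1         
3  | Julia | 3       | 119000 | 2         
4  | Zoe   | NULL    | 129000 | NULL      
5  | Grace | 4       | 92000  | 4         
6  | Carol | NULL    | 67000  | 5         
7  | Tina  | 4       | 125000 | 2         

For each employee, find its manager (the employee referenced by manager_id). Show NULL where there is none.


This is a self-join: employees is joined to a second copy of itself, matching each row's manager_id to another row's id. Use LEFT JOIN so rows with manager_id=NULL are kept.
  - employee 1 (Bob): manager_id=NULL -> NULL
  - employee 2 (Dave): manager_id=1 -> Bob
  - employee 3 (Julia): manager_id=2 -> Dave
  - employee 4 (Zoe): manager_id=NULL -> NULL
  - employee 5 (Grace): manager_id=4 -> Zoe
  - employee 6 (Carol): manager_id=5 -> Grace
  - employee 7 (Tina): manager_id=2 -> Dave

SQL:
SELECT a.name AS item, b.name AS manager
FROM employees a
LEFT JOIN employees b ON a.manager_id = b.id

Result:
item  | manager
------+--------
Bob   | NULL   
Dave  | Bob    
Julia | Dave   
Zoe   | NULL   
Grace | Zoe    
Carol | Grace  
Tina  | Dave   


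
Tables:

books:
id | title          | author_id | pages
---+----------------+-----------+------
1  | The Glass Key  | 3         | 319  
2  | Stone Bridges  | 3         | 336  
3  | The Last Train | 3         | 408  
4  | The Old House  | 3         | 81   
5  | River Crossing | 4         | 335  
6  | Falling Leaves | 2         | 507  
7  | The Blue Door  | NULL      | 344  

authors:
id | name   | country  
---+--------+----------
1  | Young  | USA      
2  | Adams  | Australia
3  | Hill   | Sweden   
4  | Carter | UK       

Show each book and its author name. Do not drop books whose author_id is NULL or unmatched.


LEFT JOIN keeps every row from books (the left table); where author_id has no match in authors, the author columns become NULL. Walk through each book:
  - book 1 (The Glass Key): author_id=3 -> matches Hill
  - book 2 (Stone Bridges): author_id=3 -> matches Hill
  - book 3 (The Last Train): author_id=3 -> matches Hill
  - book 4 (The Old House): author_id=3 -> matches Hill
  - book 5 (River Crossing): author_id=4 -> matches Carter
  - book 6 (Falling Leaves): author_id=2 -> matches Adams
  - book 7 (The Blue Door): author_id=NULL, no match -> kept with NULL
All 7 rows appear; 1 has NULL author.

SQL:
SELECT a.title, b.name AS author
FROM books a
LEFT JOIN authors b ON a.author_id = b.id

Result:
title          | author
---------------+-------
The Glass Key  | Hill  
Stone Bridges  | Hill  
The Last Train | Hill  
The Old House  | Hill  
River Crossing | Carter
Falling Leaves | Adams 
The Blue Door  | NULL  


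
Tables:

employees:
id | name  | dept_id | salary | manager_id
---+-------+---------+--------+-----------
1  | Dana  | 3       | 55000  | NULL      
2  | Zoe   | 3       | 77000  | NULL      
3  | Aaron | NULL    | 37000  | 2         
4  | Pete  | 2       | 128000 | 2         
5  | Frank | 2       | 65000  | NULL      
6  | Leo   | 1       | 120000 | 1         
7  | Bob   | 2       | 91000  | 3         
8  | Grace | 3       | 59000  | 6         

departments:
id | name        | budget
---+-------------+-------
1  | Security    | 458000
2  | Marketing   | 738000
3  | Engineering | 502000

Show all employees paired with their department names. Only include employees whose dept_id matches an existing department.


INNER JOIN keeps only employees rows whose dept_id matches an id in departments. Walk through each employee:
  - employee 1 (Dana): dept_id=3 -> matches Engineering
  - employee 2 (Zoe): dept_id=3 -> matches Engineering
  - employee 3 (Aaron): dept_id=NULL, no match -> dropped
  - employee 4 (Pete): dept_id=2 -> matches Marketing
  - employee 5 (Frank): dept_id=2 -> matches Marketing
  - employee 6 (Leo): dept_id=1 -> matches Security
  - employee 7 (Bob): dept_id=2 -> matches Marketing
  - employee 8 (Grace): dept_id=3 -> matches Engineering
So 1 of 8 rows is dropped.

SQL:
SELECT a.name, b.name AS department
FROM employees a
INNER JOIN departments b ON a.dept_id = b.id

Result:
name  | department 
------+------------
Dana  | Engineering
Zoe   | Engineering
Pete  | Marketing  
Frank | Marketing  
Leo   | Security   
Bob   | Marketing  
Grace | Engineering


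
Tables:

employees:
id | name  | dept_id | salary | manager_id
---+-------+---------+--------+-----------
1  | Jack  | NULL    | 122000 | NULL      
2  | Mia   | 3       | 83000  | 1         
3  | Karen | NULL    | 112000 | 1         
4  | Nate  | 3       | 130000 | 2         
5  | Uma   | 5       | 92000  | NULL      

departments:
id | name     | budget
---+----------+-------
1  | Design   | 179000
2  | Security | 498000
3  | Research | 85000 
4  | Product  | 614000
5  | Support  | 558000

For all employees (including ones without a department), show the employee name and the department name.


LEFT JOIN keeps every row from employees (the left table); where dept_id has no match in departments, the department columns become NULL. Walk through each employee:
  - employee 1 (Jack): dept_id=NULL, no match -> kept with NULL
  - employee 2 (Mia): dept_id=3 -> matches Research
  - employee 3 (Karen): dept_id=NULL, no match -> kept with NULL
  - employee 4 (Nate): dept_id=3 -> matches Research
  - employee 5 (Uma): dept_id=5 -> matches Support
All 5 rows appear; 2 have NULL department.

SQL:
SELECT a.name, b.name AS department
FROM employees a
LEFT JOIN departments b ON a.dept_id = b.id

Result:
name  | department
------+-----------
Jack  | NULL      
Mia   | Research  
Karen | NULL      
Nate  | Research  
Uma   | Support   


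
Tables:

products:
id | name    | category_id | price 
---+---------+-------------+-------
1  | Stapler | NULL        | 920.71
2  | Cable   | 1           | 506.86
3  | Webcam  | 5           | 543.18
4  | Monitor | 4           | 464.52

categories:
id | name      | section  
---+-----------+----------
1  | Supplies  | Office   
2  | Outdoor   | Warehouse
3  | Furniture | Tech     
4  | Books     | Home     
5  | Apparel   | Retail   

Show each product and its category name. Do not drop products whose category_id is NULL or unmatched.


LEFT JOIN keeps every row from products (the left table); where category_id has no match in categories, the category columns become NULL. Walk through each product:
  - product 1 (Stapler): category_id=NULL, no match -> kept with NULL
  - product 2 (Cable): category_id=1 -> matches Supplies
  - product 3 (Webcam): category_id=5 -> matches Apparel
  - product 4 (Monitor): category_id=4 -> matches Books
All 4 rows appear; 1 has NULL category.

SQL:
SELECT a.name, b.name AS category
FROM products a
LEFT JOIN categories b ON a.category_id = b.id

Result:
name    | category
--------+---------
Stapler | NULL    
Cable   | Supplies
Webcam  | Apparel 
Monitor | Books   


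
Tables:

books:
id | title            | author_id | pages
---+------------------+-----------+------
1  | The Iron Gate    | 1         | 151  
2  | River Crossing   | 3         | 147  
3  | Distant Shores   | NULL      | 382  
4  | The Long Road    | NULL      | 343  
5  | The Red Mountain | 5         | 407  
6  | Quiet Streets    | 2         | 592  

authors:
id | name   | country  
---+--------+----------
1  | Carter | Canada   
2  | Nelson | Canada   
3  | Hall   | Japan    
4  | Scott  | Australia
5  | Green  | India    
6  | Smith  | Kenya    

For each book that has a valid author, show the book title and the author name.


INNER JOIN keeps only books rows whose author_id matches an id in authors. Walk through each book:
  - book 1 (The Iron Gate): author_id=1 -> matches Carter
  - book 2 (River Crossing): author_id=3 -> matches Hall
  - book 3 (Distant Shores): author_id=NULL, no match -> dropped
  - book 4 (The Long Road): author_id=NULL, no match -> dropped
  - book 5 (The Red Mountain): author_id=5 -> matches Green
  - book 6 (Quiet Streets): author_id=2 -> matches Nelson
So 2 of 6 rows are dropped.

SQL:
SELECT a.title, b.name AS author
FROM books a
INNER JOIN authors b ON a.author_id = b.id

Result:
title            | author
-----------------+-------
The Iron Gate    | Carter
River Crossing   | Hall  
The Red Mountain | Green 
Quiet Streets    | Nelson


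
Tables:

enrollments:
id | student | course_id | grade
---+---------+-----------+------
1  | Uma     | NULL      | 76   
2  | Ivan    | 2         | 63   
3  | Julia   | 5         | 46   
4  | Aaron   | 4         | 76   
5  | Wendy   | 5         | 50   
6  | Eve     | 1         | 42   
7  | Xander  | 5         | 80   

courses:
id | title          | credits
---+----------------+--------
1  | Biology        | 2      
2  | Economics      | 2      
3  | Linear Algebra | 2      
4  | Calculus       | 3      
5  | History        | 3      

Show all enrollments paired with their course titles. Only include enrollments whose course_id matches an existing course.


INNER JOIN keeps only enrollments rows whose course_id matches an id in courses. Walk through each enrollment:
  - enrollment 1 (Uma): course_id=NULL, no match -> dropped
  - enrollment 2 (Ivan): course_id=2 -> matches Economics
  - enrollment 3 (Julia): course_id=5 -> matches History
  - enrollment 4 (Aaron): course_id=4 -> matches Calculus
  - enrollment 5 (Wendy): course_id=5 -> matches History
  - enrollment 6 (Eve): course_id=1 -> matches Biology
  - enrollment 7 (Xander): course_id=5 -> matches History
So 1 of 7 rows is dropped.

SQL:
SELECT a.student, b.title AS course
FROM enrollments a
INNER JOIN courses b ON a.course_id = b.id

Result:
student | course   
--------+----------
Ivan    | Economics
Julia   | History  
Aaron   | Calculus 
Wendy   | History  
Eve     | Biology  
Xander  | History  


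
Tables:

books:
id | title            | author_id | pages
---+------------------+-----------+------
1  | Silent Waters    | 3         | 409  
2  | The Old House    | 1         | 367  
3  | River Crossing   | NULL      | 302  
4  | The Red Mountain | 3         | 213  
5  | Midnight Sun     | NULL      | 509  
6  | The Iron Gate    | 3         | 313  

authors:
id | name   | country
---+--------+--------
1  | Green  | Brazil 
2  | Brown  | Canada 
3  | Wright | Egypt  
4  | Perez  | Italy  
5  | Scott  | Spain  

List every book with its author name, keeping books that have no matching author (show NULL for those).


LEFT JOIN keeps every row from books (the left table); where author_id has no match in authors, the author columns become NULL. Walk through each book:
  - book 1 (Silent Waters): author_id=3 -> matches Wright
  - book 2 (The Old House): author_id=1 -> matches Green
  - book 3 (River Crossing): author_id=NULL, no match -> kept with NULL
  - book 4 (The Red Mountain): author_id=3 -> matches Wright
  - book 5 (Midnight Sun): author_id=NULL, no match -> kept with NULL
  - book 6 (The Iron Gate): author_id=3 -> matches Wright
All 6 rows appear; 2 have NULL author.

SQL:
SELECT a.title, b.name AS author
FROM books a
LEFT JOIN authors b ON a.author_id = b.id

Result:
title            | author
-----------------+-------
Silent Waters    | Wright
The Old House    | Green 
River Crossing   | NULL  
The Red Mountain | Wright
Midnight Sun     | NULL  
The Iron Gate    | Wright


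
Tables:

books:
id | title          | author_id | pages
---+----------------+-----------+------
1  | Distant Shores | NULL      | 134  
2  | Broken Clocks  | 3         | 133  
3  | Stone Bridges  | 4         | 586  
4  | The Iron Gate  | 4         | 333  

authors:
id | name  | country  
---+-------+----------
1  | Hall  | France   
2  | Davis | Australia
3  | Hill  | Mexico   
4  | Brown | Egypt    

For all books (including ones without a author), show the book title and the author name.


LEFT JOIN keeps every row from books (the left table); where author_id has no match in authors, the author columns become NULL. Walk through each book:
  - book 1 (Distant Shores): author_id=NULL, no match -> kept with NULL
  - book 2 (Broken Clocks): author_id=3 -> matches Hill
  - book 3 (Stone Bridges): author_id=4 -> matches Brown
  - book 4 (The Iron Gate): author_id=4 -> matches Brown
All 4 rows appear; 1 has NULL author.

SQL:
SELECT a.title, b.name AS author
FROM books a
LEFT JOIN authors b ON a.author_id = b.id

Result:
title          | author
---------------+-------
Distant Shores | NULL  
Broken Clocks  | Hill  
Stone Bridges  | Brown 
The Iron Gate  | Brown 


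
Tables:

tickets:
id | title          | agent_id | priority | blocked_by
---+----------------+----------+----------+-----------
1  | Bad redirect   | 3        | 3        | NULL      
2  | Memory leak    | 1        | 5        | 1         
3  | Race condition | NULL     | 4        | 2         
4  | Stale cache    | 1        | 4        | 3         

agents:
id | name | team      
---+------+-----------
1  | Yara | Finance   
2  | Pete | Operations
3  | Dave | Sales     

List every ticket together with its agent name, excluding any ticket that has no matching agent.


INNER JOIN keeps only tickets rows whose agent_id matches an id in agents. Walk through each ticket:
  - ticket 1 (Bad redirect): agent_id=3 -> matches Dave
  - ticket 2 (Memory leak): agent_id=1 -> matches Yara
  - ticket 3 (Race condition): agent_id=NULL, no match -> dropped
  - ticket 4 (Stale cache): agent_id=1 -> matches Yara
So 1 of 4 rows is dropped.

SQL:
SELECT a.title, b.name AS agent
FROM tickets a
INNER JOIN agents b ON a.agent_id = b.id

Result:
title        | agent
-------------+------
Bad redirect | Dave 
Memory leak  | Yara 
Stale cache  | Yara 


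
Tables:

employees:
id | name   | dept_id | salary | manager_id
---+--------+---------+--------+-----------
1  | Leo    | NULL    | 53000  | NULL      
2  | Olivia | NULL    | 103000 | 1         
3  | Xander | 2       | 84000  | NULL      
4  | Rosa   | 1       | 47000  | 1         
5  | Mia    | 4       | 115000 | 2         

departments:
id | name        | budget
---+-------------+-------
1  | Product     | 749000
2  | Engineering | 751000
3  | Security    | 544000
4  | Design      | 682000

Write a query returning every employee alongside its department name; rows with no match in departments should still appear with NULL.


LEFT JOIN keeps every row from employees (the left table); where dept_id has no match in departments, the department columns become NULL. Walk through each employee:
  - employee 1 (Leo): dept_id=NULL, no match -> kept with NULL
  - employee 2 (Olivia): dept_id=NULL, no match -> kept with NULL
  - employee 3 (Xander): dept_id=2 -> matches Engineering
  - employee 4 (Rosa): dept_id=1 -> matches Product
  - employee 5 (Mia): dept_id=4 -> matches Design
All 5 rows appear; 2 have NULL department.

SQL:
SELECT a.name, b.name AS department
FROM employees a
LEFT JOIN departments b ON a.dept_id = b.id

Result:
name   | department 
-------+------------
Leo    | NULL       
Olivia | NULL       
Xander | Engineering
Rosa   | Product    
Mia    | Design     


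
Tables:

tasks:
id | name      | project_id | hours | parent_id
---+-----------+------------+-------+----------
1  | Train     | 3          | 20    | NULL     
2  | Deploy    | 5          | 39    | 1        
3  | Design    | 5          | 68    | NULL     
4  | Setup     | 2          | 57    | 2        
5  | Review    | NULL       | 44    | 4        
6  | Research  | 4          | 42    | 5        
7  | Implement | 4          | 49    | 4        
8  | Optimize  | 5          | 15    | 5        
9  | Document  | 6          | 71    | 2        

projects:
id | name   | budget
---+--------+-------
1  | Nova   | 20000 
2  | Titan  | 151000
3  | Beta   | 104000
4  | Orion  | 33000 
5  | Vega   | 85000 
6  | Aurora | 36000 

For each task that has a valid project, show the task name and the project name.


INNER JOIN keeps only tasks rows whose project_id matches an id in projects. Walk through each task:
  - task 1 (Train): project_id=3 -> matches Beta
  - task 2 (Deploy): project_id=5 -> matches Vega
  - task 3 (Design): project_id=5 -> matches Vega
  - task 4 (Setup): project_id=2 -> matches Titan
  - task 5 (Review): project_id=NULL, no match -> dropped
  - task 6 (Research): project_id=4 -> matches Orion
  - task 7 (Implement): project_id=4 -> matches Orion
  - task 8 (Optimize): project_id=5 -> matches Vega
  - task 9 (Document): project_id=6 -> matches Aurora
So 1 of 9 rows is dropped.

SQL:
SELECT a.name, b.name AS project
FROM tasks a
INNER JOIN projects b ON a.project_id = b.id

Result:
name      | project
----------+--------
Train     | Beta   
Deploy    | Vega   
Design    | Vega   
Setup     | Titan  
Research  | Orion  
Implement | Orion  
Optimize  | Vega   
Document  | Aurora 


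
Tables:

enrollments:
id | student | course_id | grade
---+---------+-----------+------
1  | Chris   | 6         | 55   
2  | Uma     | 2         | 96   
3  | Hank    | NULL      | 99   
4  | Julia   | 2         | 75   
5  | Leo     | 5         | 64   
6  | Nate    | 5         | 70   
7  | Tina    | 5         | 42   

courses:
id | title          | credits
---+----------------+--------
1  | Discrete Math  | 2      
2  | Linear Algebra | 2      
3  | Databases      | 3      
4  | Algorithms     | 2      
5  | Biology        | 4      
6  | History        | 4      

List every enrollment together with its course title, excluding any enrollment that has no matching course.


INNER JOIN keeps only enrollments rows whose course_id matches an id in courses. Walk through each enrollment:
  - enrollment 1 (Chris): course_id=6 -> matches History
  - enrollment 2 (Uma): course_id=2 -> matches Linear Algebra
  - enrollment 3 (Hank): course_id=NULL, no match -> dropped
  - enrollment 4 (Julia): course_id=2 -> matches Linear Algebra
  - enrollment 5 (Leo): course_id=5 -> matches Biology
  - enrollment 6 (Nate): course_id=5 -> matches Biology
  - enrollment 7 (Tina): course_id=5 -> matches Biology
So 1 of 7 rows is dropped.

SQL:
SELECT a.student, b.title AS course
FROM enrollments a
INNER JOIN courses b ON a.course_id = b.id

Result:
student | course        
--------+---------------
Chris   | History       
Uma     | Linear Algebra
Julia   | Linear Algebra
Leo     | Biology       
Nate    | Biology       
Tina    | Biology       


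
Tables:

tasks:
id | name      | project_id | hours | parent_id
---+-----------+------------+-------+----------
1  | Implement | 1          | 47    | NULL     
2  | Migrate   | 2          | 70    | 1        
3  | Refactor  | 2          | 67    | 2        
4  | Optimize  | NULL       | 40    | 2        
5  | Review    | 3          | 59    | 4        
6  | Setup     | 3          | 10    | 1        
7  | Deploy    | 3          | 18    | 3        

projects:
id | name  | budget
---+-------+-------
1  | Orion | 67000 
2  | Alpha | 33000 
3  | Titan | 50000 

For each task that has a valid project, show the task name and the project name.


INNER JOIN keeps only tasks rows whose project_id matches an id in projects. Walk through each task:
  - task 1 (Implement): project_id=1 -> matches Orion
  - task 2 (Migrate): project_id=2 -> matches Alpha
  - task 3 (Refactor): project_id=2 -> matches Alpha
  - task 4 (Optimize): project_id=NULL, no match -> dropped
  - task 5 (Review): project_id=3 -> matches Titan
  - task 6 (Setup): project_id=3 -> matches Titan
  - task 7 (Deploy): project_id=3 -> matches Titan
So 1 of 7 rows is dropped.

SQL:
SELECT a.name, b.name AS project
FROM tasks a
INNER JOIN projects b ON a.project_id = b.id

Result:
name      | project
----------+--------
Implement | Orion  
Migrate   | Alpha  
Refactor  | Alpha  
Review    | Titan  
Setup     | Titan  
Deploy    | Titan  


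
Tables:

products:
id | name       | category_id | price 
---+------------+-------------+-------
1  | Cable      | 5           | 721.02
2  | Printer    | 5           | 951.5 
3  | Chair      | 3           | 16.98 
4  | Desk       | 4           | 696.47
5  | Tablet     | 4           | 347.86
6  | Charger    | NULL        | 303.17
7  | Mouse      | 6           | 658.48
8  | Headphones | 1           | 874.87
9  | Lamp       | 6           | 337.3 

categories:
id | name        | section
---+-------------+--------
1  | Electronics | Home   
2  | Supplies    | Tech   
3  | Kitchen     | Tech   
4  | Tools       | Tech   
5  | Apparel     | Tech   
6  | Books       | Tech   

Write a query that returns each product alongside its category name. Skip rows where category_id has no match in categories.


INNER JOIN keeps only products rows whose category_id matches an id in categories. Walk through each product:
  - product 1 (Cable): category_id=5 -> matches Apparel
  - product 2 (Printer): category_id=5 -> matches Apparel
  - product 3 (Chair): category_id=3 -> matches Kitchen
  - product 4 (Desk): category_id=4 -> matches Tools
  - product 5 (Tablet): category_id=4 -> matches Tools
  - product 6 (Charger): category_id=NULL, no match -> dropped
  - product 7 (Mouse): category_id=6 -> matches Books
  - product 8 (Headphones): category_id=1 -> matches Electronics
  - product 9 (Lamp): category_id=6 -> matches Books
So 1 of 9 rows is dropped.

SQL:
SELECT a.name, b.name AS category
FROM products a
INNER JOIN categories b ON a.category_id = b.id

Result:
name       | category   
-----------+------------
Cable      | Apparel    
Printer    | Apparel    
Chair      | Kitchen    
Desk       | Tools      
Tablet     | Tools      
Mouse      | Books      
Headphones | Electronics
Lamp       | Books      


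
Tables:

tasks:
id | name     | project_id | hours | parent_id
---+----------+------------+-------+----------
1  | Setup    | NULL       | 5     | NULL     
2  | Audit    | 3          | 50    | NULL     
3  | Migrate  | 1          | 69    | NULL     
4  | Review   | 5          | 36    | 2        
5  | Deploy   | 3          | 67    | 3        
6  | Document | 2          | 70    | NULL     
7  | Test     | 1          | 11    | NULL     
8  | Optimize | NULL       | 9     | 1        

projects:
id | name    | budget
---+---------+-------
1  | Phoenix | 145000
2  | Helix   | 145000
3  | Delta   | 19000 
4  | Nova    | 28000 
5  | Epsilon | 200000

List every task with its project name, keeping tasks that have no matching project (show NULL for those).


LEFT JOIN keeps every row from tasks (the left table); where project_id has no match in projects, the project columns become NULL. Walk through each task:
  - task 1 (Setup): project_id=NULL, no match -> kept with NULL
  - task 2 (Audit): project_id=3 -> matches Delta
  - task 3 (Migrate): project_id=1 -> matches Phoenix
  - task 4 (Review): project_id=5 -> matches Epsilon
  - task 5 (Deploy): project_id=3 -> matches Delta
  - task 6 (Document): project_id=2 -> matches Helix
  - task 7 (Test): project_id=1 -> matches Phoenix
  - task 8 (Optimize): project_id=NULL, no match -> kept with NULL
All 8 rows appear; 2 have NULL project.

SQL:
SELECT a.name, b.name AS project
FROM tasks a
LEFT JOIN projects b ON a.project_id = b.id

Result:
name     | project
---------+--------
Setup    | NULL   
Audit    | Delta  
Migrate  | Phoenix
Review   | Epsilon
Deploy   | Delta  
Document | Helix  
Test     | Phoenix
Optimize | NULL   


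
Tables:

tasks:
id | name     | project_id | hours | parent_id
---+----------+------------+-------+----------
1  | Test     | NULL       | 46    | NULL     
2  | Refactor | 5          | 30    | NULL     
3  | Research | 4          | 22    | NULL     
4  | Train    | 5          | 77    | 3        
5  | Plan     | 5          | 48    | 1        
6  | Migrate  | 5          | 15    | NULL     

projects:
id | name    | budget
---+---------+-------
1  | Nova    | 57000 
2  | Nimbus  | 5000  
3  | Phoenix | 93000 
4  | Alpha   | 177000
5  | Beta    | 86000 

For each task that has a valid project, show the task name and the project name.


INNER JOIN keeps only tasks rows whose project_id matches an id in projects. Walk through each task:
  - task 1 (Test): project_id=NULL, no match -> dropped
  - task 2 (Refactor): project_id=5 -> matches Beta
  - task 3 (Research): project_id=4 -> matches Alpha
  - task 4 (Train): project_id=5 -> matches Beta
  - task 5 (Plan): project_id=5 -> matches Beta
  - task 6 (Migrate): project_id=5 -> matches Beta
So 1 of 6 rows is dropped.

SQL:
SELECT a.name, b.name AS project
FROM tasks a
INNER JOIN projects b ON a.project_id = b.id

Result:
name     | project
---------+--------
Refactor | Beta   
Research | Alpha  
Train    | Beta   
Plan     | Beta   
Migrate  | Beta   


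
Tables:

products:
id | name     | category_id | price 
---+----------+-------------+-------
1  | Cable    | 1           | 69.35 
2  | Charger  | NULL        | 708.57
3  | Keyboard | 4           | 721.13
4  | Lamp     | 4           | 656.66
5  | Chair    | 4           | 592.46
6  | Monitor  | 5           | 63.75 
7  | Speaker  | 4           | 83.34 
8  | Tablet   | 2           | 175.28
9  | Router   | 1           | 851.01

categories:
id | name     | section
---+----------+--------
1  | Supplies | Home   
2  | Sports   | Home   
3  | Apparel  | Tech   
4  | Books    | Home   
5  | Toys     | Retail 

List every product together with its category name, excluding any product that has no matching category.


INNER JOIN keeps only products rows whose category_id matches an id in categories. Walk through each product:
  - product 1 (Cable): category_id=1 -> matches Supplies
  - product 2 (Charger): category_id=NULL, no match -> dropped
  - product 3 (Keyboard): category_id=4 -> matches Books
  - product 4 (Lamp): category_id=4 -> matches Books
  - product 5 (Chair): category_id=4 -> matches Books
  - product 6 (Monitor): category_id=5 -> matches Toys
  - product 7 (Speaker): category_id=4 -> matches Books
  - product 8 (Tablet): category_id=2 -> matches Sports
  - product 9 (Router): category_id=1 -> matches Supplies
So 1 of 9 rows is dropped.

SQL:
SELECT a.name, b.name AS category
FROM products a
INNER JOIN categories b ON a.category_id = b.id

Result:
name     | category
---------+---------
Cable    | Supplies
Keyboard | Books   
Lamp     | Books   
Chair    | Books   
Monitor  | Toys    
Speaker  | Books   
Tablet   | Sports  
Router   | Supplies


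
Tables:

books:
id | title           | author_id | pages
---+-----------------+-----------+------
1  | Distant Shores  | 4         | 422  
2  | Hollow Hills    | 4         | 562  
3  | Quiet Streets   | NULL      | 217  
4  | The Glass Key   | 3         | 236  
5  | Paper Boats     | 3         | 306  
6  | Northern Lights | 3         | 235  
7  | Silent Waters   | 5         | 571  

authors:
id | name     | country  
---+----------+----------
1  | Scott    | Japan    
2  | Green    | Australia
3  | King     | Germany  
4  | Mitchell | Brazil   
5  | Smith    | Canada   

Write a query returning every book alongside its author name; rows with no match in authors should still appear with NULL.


LEFT JOIN keeps every row from books (the left table); where author_id has no match in authors, the author columns become NULL. Walk through each book:
  - book 1 (Distant Shores): author_id=4 -> matches Mitchell
  - book 2 (Hollow Hills): author_id=4 -> matches Mitchell
  - book 3 (Quiet Streets): author_id=NULL, no match -> kept with NULL
  - book 4 (The Glass Key): author_id=3 -> matches King
  - book 5 (Paper Boats): author_id=3 -> matches King
  - book 6 (Northern Lights): author_id=3 -> matches King
  - book 7 (Silent Waters): author_id=5 -> matches Smith
All 7 rows appear; 1 has NULL author.

SQL:
SELECT a.title, b.name AS author
FROM books a
LEFT JOIN authors b ON a.author_id = b.id

Result:
title           | author  
----------------+---------
Distant Shores  | Mitchell
Hollow Hills    | Mitchell
Quiet Streets   | NULL    
The Glass Key   | King    
Paper Boats     | King    
Northern Lights | King    
Silent Waters   | Smith   


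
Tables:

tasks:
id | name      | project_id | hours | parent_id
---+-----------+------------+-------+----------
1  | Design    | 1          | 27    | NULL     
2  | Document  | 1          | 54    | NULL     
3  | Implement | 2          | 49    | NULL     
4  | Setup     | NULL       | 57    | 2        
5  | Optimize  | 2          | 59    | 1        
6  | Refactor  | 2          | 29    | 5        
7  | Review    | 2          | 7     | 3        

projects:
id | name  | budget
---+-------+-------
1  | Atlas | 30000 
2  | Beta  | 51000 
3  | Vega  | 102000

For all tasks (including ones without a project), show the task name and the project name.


LEFT JOIN keeps every row from tasks (the left table); where project_id has no match in projects, the project columns become NULL. Walk through each task:
  - task 1 (Design): project_id=1 -> matches Atlas
  - task 2 (Document): project_id=1 -> matches Atlas
  - task 3 (Implement): project_id=2 -> matches Beta
  - task 4 (Setup): project_id=NULL, no match -> kept with NULL
  - task 5 (Optimize): project_id=2 -> matches Beta
  - task 6 (Refactor): project_id=2 -> matches Beta
  - task 7 (Review): project_id=2 -> matches Beta
All 7 rows appear; 1 has NULL project.

SQL:
SELECT a.name, b.name AS project
FROM tasks a
LEFT JOIN projects b ON a.project_id = b.id

Result:
name      | project
----------+--------
Design    | Atlas  
Document  | Atlas  
Implement | Beta   
Setup     | NULL   
Optimize  | Beta   
Refactor  | Beta   
Review    | Beta   


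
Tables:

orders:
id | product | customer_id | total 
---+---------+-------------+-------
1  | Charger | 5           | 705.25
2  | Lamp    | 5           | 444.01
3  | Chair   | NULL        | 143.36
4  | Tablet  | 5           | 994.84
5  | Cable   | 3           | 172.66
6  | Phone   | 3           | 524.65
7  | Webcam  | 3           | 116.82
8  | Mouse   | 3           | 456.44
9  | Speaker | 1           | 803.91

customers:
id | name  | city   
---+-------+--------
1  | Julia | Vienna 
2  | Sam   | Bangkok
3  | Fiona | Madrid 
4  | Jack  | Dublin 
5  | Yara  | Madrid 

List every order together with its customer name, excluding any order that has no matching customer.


INNER JOIN keeps only orders rows whose customer_id matches an id in customers. Walk through each order:
  - order 1 (Charger): customer_id=5 -> matches Yara
  - order 2 (Lamp): customer_id=5 -> matches Yara
  - order 3 (Chair): customer_id=NULL, no match -> dropped
  - order 4 (Tablet): customer_id=5 -> matches Yara
  - order 5 (Cable): customer_id=3 -> matches Fiona
  - order 6 (Phone): customer_id=3 -> matches Fiona
  - order 7 (Webcam): customer_id=3 -> matches Fiona
  - order 8 (Mouse): customer_id=3 -> matches Fiona
  - order 9 (Speaker): customer_id=1 -> matches Julia
So 1 of 9 rows is dropped.

SQL:
SELECT a.product, b.name AS customer
FROM orders a
INNER JOIN customers b ON a.customer_id = b.id

Result:
product | customer
--------+---------
Charger | Yara    
Lamp    | Yara    
Tablet  | Yara    
Cable   | Fiona   
Phone   | Fiona   
Webcam  | Fiona   
Mouse   | Fiona   
Speaker | Julia   


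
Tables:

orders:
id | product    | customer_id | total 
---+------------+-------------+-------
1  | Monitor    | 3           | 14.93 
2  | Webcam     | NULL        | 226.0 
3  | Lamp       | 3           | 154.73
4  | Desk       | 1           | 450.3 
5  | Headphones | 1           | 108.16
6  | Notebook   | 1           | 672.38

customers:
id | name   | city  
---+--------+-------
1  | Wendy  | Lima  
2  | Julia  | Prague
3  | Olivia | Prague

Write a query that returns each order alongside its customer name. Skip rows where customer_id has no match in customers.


INNER JOIN keeps only orders rows whose customer_id matches an id in customers. Walk through each order:
  - order 1 (Monitor): customer_id=3 -> matches Olivia
  - order 2 (Webcam): customer_id=NULL, no match -> dropped
  - order 3 (Lamp): customer_id=3 -> matches Olivia
  - order 4 (Desk): customer_id=1 -> matches Wendy
  - order 5 (Headphones): customer_id=1 -> matches Wendy
  - order 6 (Notebook): customer_id=1 -> matches Wendy
So 1 of 6 rows is dropped.

SQL:
SELECT a.product, b.name AS customer
FROM orders a
INNER JOIN customers b ON a.customer_id = b.id

Result:
product    | customer
-----------+---------
Monitor    | Olivia  
Lamp       | Olivia  
Desk       | Wendy   
Headphones | Wendy   
Notebook   | Wendy   


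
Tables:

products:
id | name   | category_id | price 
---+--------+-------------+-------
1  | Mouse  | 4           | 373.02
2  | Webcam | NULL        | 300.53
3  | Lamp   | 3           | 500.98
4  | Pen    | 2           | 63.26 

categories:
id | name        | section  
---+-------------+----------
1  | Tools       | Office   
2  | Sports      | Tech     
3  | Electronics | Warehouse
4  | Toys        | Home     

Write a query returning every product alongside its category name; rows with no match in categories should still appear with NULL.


LEFT JOIN keeps every row from products (the left table); where category_id has no match in categories, the category columns become NULL. Walk through each product:
  - product 1 (Mouse): category_id=4 -> matches Toys
  - product 2 (Webcam): category_id=NULL, no match -> kept with NULL
  - product 3 (Lamp): category_id=3 -> matches Electronics
  - product 4 (Pen): category_id=2 -> matches Sports
All 4 rows appear; 1 has NULL category.

SQL:
SELECT a.name, b.name AS category
FROM products a
LEFT JOIN categories b ON a.category_id = b.id

Result:
name   | category   
-------+------------
Mouse  | Toys       
Webcam | NULL       
Lamp   | Electronics
Pen    | Sports     


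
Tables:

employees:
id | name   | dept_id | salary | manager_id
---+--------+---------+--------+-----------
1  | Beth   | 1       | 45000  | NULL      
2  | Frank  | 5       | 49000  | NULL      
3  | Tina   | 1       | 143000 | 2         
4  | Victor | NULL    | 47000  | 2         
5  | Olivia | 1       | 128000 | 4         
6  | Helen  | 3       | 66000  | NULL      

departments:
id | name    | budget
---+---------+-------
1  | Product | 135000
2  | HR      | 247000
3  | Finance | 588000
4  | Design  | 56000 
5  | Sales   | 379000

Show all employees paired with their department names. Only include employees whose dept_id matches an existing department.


INNER JOIN keeps only employees rows whose dept_id matches an id in departments. Walk through each employee:
  - employee 1 (Beth): dept_id=1 -> matches Product
  - employee 2 (Frank): dept_id=5 -> matches Sales
  - employee 3 (Tina): dept_id=1 -> matches Product
  - employee 4 (Victor): dept_id=NULL, no match -> dropped
  - employee 5 (Olivia): dept_id=1 -> matches Product
  - employee 6 (Helen): dept_id=3 -> matches Finance
So 1 of 6 rows is dropped.

SQL:
SELECT a.name, b.name AS department
FROM employees a
INNER JOIN departments b ON a.dept_id = b.id

Result:
name   | department
-------+-----------
Beth   | Product   
Frank  | Sales     
Tina   | Product   
Olivia | Product   
Helen  | Finance   


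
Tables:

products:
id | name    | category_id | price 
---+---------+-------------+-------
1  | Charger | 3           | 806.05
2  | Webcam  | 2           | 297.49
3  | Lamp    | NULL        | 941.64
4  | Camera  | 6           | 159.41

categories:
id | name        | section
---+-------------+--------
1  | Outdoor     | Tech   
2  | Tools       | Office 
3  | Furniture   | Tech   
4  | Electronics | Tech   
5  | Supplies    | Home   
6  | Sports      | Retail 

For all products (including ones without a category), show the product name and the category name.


LEFT JOIN keeps every row from products (the left table); where category_id has no match in categories, the category columns become NULL. Walk through each product:
  - product 1 (Charger): category_id=3 -> matches Furniture
  - product 2 (Webcam): category_id=2 -> matches Tools
  - product 3 (Lamp): category_id=NULL, no match -> kept with NULL
  - product 4 (Camera): category_id=6 -> matches Sports
All 4 rows appear; 1 has NULL category.

SQL:
SELECT a.name, b.name AS category
FROM products a
LEFT JOIN categories b ON a.category_id = b.id

Result:
name    | category 
--------+----------
Charger | Furniture
Webcam  | Tools    
Lamp    | NULL     
Camera  | Sports   


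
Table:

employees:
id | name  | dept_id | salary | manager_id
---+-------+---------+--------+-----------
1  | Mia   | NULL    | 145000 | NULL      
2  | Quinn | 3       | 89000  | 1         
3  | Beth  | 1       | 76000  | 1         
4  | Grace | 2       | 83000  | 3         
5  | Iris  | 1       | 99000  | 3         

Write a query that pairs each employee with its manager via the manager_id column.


This is a self-join: employees is joined to a second copy of itself, matching each row's manager_id to another row's id. Use LEFT JOIN so rows with manager_id=NULL are kept.
  - employee 1 (Mia): manager_id=NULL -> NULL
  - employee 2 (Quinn): manager_id=1 -> Mia
  - employee 3 (Beth): manager_id=1 -> Mia
  - employee 4 (Grace): manager_id=3 -> Beth
  - employee 5 (Iris): manager_id=3 -> Beth

SQL:
SELECT a.name AS item, b.name AS manager
FROM employees a
LEFT JOIN employees b ON a.manager_id = b.id

Result:
item  | manager
------+--------
Mia   | NULL   
Quinn | Mia    
Beth  | Mia    
Grace | Beth   
Iris  | Beth   
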